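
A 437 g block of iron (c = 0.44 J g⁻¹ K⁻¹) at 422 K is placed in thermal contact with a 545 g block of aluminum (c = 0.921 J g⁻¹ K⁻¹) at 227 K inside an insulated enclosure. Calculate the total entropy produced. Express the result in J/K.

Energy balance: T_f = (m₁c₁T₁ + m₂c₂T₂)/(m₁c₁ + m₂c₂) = 281.01 K.
ΔS₁ = m₁c₁ ln(T_f/T₁) = 192.28 × ln(281.01/422) = -78.18 J/K.
ΔS₂ = m₂c₂ ln(T_f/T₂) = 501.945 × ln(281.01/227) = 107.1 J/K.
ΔS_total = -78.18 + 107.1 = 28.9 J/K.

ΔS_total = 28.9 J/K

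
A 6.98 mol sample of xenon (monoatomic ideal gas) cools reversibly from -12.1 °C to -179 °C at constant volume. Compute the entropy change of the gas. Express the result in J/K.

In kelvin: T₁ = 261.05 K, T₂ = 94.15 K. At constant volume, ΔS = nC_V ln(T₂/T₁) with C_V = 3R/2 = 12.47 J mol⁻¹ K⁻¹.
ΔS = 6.98 × 12.47 × ln(94.15/261.05) = -88.8 J/K.

ΔS = -88.8 J/K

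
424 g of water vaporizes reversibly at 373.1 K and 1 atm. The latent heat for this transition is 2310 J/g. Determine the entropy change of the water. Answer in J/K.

Heat absorbed by the substance: Q = mL = 424 × 2310 = 979440 J.
At constant T, ΔS = Q_rev/T = 979440 / 373.1 = 2630 J/K.

ΔS = 2630 J/K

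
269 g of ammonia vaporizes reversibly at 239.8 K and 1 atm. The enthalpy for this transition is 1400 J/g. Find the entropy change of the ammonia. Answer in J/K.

ΔS = 1570 J/K

Heat absorbed by the substance: Q = mL = 269 × 1400 = 376600 J.
At constant T, ΔS = Q_rev/T = 376600 / 239.8 = 1570 J/K.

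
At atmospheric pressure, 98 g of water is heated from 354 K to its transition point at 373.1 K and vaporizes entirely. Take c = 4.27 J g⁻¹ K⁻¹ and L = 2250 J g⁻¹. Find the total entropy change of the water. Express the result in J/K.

Warming step: ΔS₁ = m c ln(T_tr/T_i) = 98 × 4.27 × ln(373.1/354) = 21.99 J/K.
Phase change: ΔS₂ = +mL/T_tr = 98 × 2250 / 373.1 = 591 J/K.
ΔS_total = (21.99) + (591) = 613 J/K.

ΔS = 613 J/K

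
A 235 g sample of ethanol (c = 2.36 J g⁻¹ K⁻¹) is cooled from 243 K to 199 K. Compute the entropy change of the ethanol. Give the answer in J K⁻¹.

ΔS = -111 J/K

ΔS = ∫dQ_rev/T = m c ln(T₂/T₁) = 235 × 2.36 × ln(199/243) = -111 J/K.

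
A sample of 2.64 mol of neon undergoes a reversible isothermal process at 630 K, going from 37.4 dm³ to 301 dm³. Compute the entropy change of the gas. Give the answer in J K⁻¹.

ΔS_gas = 45.8 J/K

For an isothermal ideal gas ΔS_gas = nR ln(V₂/V₁) = 2.64 × 8.314 × ln(301/37.4) = 45.8 J/K.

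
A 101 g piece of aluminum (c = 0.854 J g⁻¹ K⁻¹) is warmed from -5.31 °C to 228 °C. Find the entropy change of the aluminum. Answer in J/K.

ΔS = 54 J/K

In kelvin: T₁ = 267.84 K, T₂ = 501.15 K. ΔS = ∫dQ_rev/T = m c ln(T₂/T₁) = 101 × 0.854 × ln(501.15/267.84) = 54 J/K.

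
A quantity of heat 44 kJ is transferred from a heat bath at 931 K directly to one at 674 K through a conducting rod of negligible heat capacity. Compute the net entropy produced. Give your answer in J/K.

ΔS_hot = −Q/T_H = −44000/931 = -47.26 J/K and ΔS_cold = +Q/T_C = 44000/674 = 65.28 J/K.
ΔS_total = -47.26 + 65.28 = 18 J/K, positive as the second law requires.

ΔS_total = 18 J/K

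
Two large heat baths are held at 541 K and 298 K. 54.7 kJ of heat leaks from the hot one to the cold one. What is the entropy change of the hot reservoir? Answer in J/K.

ΔS_hot = -101 J/K

The hot reservoir loses heat Q, so ΔS_hot = −Q/T_H = −54700/541 = -101 J/K.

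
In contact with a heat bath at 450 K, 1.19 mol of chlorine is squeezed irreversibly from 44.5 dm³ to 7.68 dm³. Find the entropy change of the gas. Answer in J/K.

ΔS_gas = -17.4 J/K

Entropy is a state function, so ΔS_gas depends only on the end states.
For an isothermal ideal gas ΔS_gas = nR ln(V₂/V₁) = 1.19 × 8.314 × ln(7.68/44.5) = -17.4 J/K.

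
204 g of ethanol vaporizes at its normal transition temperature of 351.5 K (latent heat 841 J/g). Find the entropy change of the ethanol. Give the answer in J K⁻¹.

Heat absorbed by the substance: Q = mL = 204 × 841 = 171564 J.
At constant T, ΔS = Q_rev/T = 171564 / 351.5 = 488 J/K.

ΔS = 488 J/K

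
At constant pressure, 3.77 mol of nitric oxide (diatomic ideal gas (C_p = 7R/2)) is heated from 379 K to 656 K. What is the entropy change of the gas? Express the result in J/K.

ΔS = 60.2 J/K

At constant pressure, ΔS = nC_p ln(T₂/T₁) with C_p = 7R/2 = 29.1 J mol⁻¹ K⁻¹.
ΔS = 3.77 × 29.1 × ln(656/379) = 60.2 J/K.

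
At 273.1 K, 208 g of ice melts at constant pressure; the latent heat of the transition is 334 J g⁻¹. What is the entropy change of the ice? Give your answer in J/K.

ΔS = 254 J/K

Heat absorbed by the substance: Q = mL = 208 × 334 = 69472 J.
At constant T, ΔS = Q_rev/T = 69472 / 273.1 = 254 J/K.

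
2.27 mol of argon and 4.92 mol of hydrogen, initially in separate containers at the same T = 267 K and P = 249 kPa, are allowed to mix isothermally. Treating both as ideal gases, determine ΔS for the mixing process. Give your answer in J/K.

ΔS_mix = 37.3 J/K

Mole fractions: x_A = 2.27/7.19 = 0.316, x_B = 0.684.
ΔS_mix = −R(n_A ln x_A + n_B ln x_B) = −8.314 × (2.27 ln 0.316 + 4.92 ln 0.684) = 37.3 J/K.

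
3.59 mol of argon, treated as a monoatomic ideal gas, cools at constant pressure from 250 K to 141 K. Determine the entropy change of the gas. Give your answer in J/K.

At constant pressure, ΔS = nC_p ln(T₂/T₁) with C_p = 5R/2 = 20.79 J mol⁻¹ K⁻¹.
ΔS = 3.59 × 20.79 × ln(141/250) = -42.7 J/K.

ΔS = -42.7 J/K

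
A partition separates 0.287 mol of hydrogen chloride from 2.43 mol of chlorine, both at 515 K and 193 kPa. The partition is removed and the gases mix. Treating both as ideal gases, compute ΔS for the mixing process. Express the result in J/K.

ΔS_mix = 7.62 J/K

Mole fractions: x_A = 0.287/2.72 = 0.106, x_B = 0.894.
ΔS_mix = −R(n_A ln x_A + n_B ln x_B) = −8.314 × (0.287 ln 0.106 + 2.43 ln 0.894) = 7.62 J/K.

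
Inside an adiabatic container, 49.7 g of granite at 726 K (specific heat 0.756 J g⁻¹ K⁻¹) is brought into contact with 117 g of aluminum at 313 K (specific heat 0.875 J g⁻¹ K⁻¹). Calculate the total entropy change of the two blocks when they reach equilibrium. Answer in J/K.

Energy balance: T_f = (m₁c₁T₁ + m₂c₂T₂)/(m₁c₁ + m₂c₂) = 423.88 K.
ΔS₁ = m₁c₁ ln(T_f/T₁) = 37.5732 × ln(423.88/726) = -20.22 J/K.
ΔS₂ = m₂c₂ ln(T_f/T₂) = 102.375 × ln(423.88/313) = 31.05 J/K.
ΔS_total = -20.22 + 31.05 = 10.8 J/K.

ΔS_total = 10.8 J/K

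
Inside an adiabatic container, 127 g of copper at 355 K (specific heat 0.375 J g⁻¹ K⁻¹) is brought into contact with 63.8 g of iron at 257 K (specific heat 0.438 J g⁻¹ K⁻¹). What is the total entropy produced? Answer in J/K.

Energy balance: T_f = (m₁c₁T₁ + m₂c₂T₂)/(m₁c₁ + m₂c₂) = 318.76 K.
ΔS₁ = m₁c₁ ln(T_f/T₁) = 47.625 × ln(318.76/355) = -5.128 J/K.
ΔS₂ = m₂c₂ ln(T_f/T₂) = 27.9444 × ln(318.76/257) = 6.018 J/K.
ΔS_total = -5.128 + 6.018 = 0.89 J/K.

ΔS_total = 0.89 J/K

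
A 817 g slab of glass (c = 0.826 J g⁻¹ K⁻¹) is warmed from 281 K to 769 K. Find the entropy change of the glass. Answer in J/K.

ΔS = 679 J/K

ΔS = ∫dQ_rev/T = m c ln(T₂/T₁) = 817 × 0.826 × ln(769/281) = 679 J/K.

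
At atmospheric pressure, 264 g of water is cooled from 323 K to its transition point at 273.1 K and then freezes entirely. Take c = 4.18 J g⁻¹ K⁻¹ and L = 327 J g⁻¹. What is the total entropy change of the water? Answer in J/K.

ΔS = -501 J/K

Cooling step: ΔS₁ = m c ln(T_tr/T_i) = 264 × 4.18 × ln(273.1/323) = -185.2 J/K.
Phase change: ΔS₂ = −mL/T_tr = −264 × 327 / 273.1 = -316.1 J/K.
ΔS_total = (-185.2) + (-316.1) = -501 J/K.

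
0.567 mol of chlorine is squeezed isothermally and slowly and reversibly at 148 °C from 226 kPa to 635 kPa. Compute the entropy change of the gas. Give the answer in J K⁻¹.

For an isothermal ideal gas ΔS_gas = nR ln(P₁/P₂) = 0.567 × 8.314 × ln(226/635) = -4.87 J/K.

ΔS_gas = -4.87 J/K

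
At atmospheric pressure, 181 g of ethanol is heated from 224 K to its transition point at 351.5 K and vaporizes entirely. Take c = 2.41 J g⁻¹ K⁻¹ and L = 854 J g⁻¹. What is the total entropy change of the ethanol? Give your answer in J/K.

Warming step: ΔS₁ = m c ln(T_tr/T_i) = 181 × 2.41 × ln(351.5/224) = 196.5 J/K.
Phase change: ΔS₂ = +mL/T_tr = 181 × 854 / 351.5 = 439.8 J/K.
ΔS_total = (196.5) + (439.8) = 636 J/K.

ΔS = 636 J/K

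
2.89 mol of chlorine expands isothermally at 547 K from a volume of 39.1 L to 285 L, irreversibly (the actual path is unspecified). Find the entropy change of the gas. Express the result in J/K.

Entropy is a state function, so ΔS_gas depends only on the end states.
For an isothermal ideal gas ΔS_gas = nR ln(V₂/V₁) = 2.89 × 8.314 × ln(285/39.1) = 47.7 J/K.

ΔS_gas = 47.7 J/K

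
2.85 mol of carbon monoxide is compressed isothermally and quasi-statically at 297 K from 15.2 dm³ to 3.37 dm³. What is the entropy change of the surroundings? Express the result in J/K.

ΔS_surr = 35.7 J/K

For an isothermal ideal gas ΔS_gas = nR ln(V₂/V₁) = 2.85 × 8.314 × ln(3.37/15.2) = -35.7 J/K.
The process is reversible, so ΔS_surr = −ΔS_gas = 35.7 J/K and ΔS_universe = 0.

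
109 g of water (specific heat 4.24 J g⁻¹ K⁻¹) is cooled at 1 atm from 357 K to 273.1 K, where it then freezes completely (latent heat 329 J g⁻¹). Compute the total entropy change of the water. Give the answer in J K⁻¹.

Cooling step: ΔS₁ = m c ln(T_tr/T_i) = 109 × 4.24 × ln(273.1/357) = -123.8 J/K.
Phase change: ΔS₂ = −mL/T_tr = −109 × 329 / 273.1 = -131.3 J/K.
ΔS_total = (-123.8) + (-131.3) = -255 J/K.

ΔS = -255 J/K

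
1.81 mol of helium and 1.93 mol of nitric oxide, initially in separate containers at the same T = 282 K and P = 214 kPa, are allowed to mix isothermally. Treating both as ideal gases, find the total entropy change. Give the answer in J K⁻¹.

Mole fractions: x_A = 1.81/3.74 = 0.484, x_B = 0.516.
ΔS_mix = −R(n_A ln x_A + n_B ln x_B) = −8.314 × (1.81 ln 0.484 + 1.93 ln 0.516) = 21.5 J/K.

ΔS_mix = 21.5 J/K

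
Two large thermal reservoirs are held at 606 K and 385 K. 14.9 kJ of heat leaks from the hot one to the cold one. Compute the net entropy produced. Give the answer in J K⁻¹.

ΔS_total = 14.1 J/K

ΔS_hot = −Q/T_H = −14900/606 = -24.59 J/K and ΔS_cold = +Q/T_C = 14900/385 = 38.7 J/K.
ΔS_total = -24.59 + 38.7 = 14.1 J/K, positive as the second law requires.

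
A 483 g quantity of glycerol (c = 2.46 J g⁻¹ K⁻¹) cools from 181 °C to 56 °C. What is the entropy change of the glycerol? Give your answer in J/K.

In kelvin: T₁ = 454.15 K, T₂ = 329.15 K. ΔS = ∫dQ_rev/T = m c ln(T₂/T₁) = 483 × 2.46 × ln(329.15/454.15) = -382 J/K.

ΔS = -382 J/K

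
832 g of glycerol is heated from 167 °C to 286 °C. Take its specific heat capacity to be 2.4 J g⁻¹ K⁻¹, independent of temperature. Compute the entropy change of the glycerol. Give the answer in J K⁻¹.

In kelvin: T₁ = 440.15 K, T₂ = 559.15 K. ΔS = ∫dQ_rev/T = m c ln(T₂/T₁) = 832 × 2.4 × ln(559.15/440.15) = 478 J/K.

ΔS = 478 J/K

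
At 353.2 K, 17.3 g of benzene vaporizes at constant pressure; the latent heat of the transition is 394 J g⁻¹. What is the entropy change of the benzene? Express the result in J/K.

Heat absorbed by the substance: Q = mL = 17.3 × 394 = 6816.2 J.
At constant T, ΔS = Q_rev/T = 6816.2 / 353.2 = 19.3 J/K.

ΔS = 19.3 J/K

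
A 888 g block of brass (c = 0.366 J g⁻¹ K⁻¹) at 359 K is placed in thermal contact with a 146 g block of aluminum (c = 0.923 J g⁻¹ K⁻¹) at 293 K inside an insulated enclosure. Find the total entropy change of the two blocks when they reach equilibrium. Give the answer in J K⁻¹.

Energy balance: T_f = (m₁c₁T₁ + m₂c₂T₂)/(m₁c₁ + m₂c₂) = 339.66 K.
ΔS₁ = m₁c₁ ln(T_f/T₁) = 325.008 × ln(339.66/359) = -18 J/K.
ΔS₂ = m₂c₂ ln(T_f/T₂) = 134.758 × ln(339.66/293) = 19.91 J/K.
ΔS_total = -18 + 19.91 = 1.91 J/K.

ΔS_total = 1.91 J/K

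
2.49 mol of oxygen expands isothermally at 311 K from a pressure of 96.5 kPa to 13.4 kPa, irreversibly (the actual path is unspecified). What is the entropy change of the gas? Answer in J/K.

Entropy is a state function, so ΔS_gas depends only on the end states.
For an isothermal ideal gas ΔS_gas = nR ln(P₁/P₂) = 2.49 × 8.314 × ln(96.5/13.4) = 40.9 J/K.

ΔS_gas = 40.9 J/K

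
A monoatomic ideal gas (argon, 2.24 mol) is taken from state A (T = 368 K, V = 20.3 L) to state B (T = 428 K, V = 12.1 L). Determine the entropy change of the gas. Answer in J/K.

Entropy is a state function: ΔS = nC_V ln(T₂/T₁) + nR ln(V₂/V₁), with C_V = 3R/2 = 12.47 J mol⁻¹ K⁻¹ for a monoatomic ideal gas.
ΔS = 2.24 × [12.47 × ln(428/368) + 8.314 × ln(12.1/20.3)] = -5.42 J/K.

ΔS = -5.42 J/K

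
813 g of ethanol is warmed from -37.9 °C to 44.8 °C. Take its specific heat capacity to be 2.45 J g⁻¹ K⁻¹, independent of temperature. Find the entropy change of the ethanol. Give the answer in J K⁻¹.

In kelvin: T₁ = 235.25 K, T₂ = 317.95 K. ΔS = ∫dQ_rev/T = m c ln(T₂/T₁) = 813 × 2.45 × ln(317.95/235.25) = 600 J/K.

ΔS = 600 J/K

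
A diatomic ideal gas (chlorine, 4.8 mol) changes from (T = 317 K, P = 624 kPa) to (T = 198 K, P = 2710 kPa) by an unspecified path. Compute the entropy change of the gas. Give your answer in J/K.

ΔS = -124 J/K

ΔS = nC_p ln(T₂/T₁) − nR ln(P₂/P₁), with C_p = 7R/2 = 29.1 J mol⁻¹ K⁻¹ for a diatomic ideal gas.
ΔS = 4.8 × [29.1 × ln(198/317) − 8.314 × ln(2710/624)] = -124 J/K.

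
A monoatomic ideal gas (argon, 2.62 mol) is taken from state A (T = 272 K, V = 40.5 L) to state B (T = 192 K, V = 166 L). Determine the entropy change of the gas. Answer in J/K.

Entropy is a state function: ΔS = nC_V ln(T₂/T₁) + nR ln(V₂/V₁), with C_V = 3R/2 = 12.47 J mol⁻¹ K⁻¹ for a monoatomic ideal gas.
ΔS = 2.62 × [12.47 × ln(192/272) + 8.314 × ln(166/40.5)] = 19.3 J/K.

ΔS = 19.3 J/K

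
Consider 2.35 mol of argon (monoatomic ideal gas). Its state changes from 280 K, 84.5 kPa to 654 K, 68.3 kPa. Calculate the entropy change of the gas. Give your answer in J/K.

ΔS = nC_p ln(T₂/T₁) − nR ln(P₂/P₁), with C_p = 5R/2 = 20.79 J mol⁻¹ K⁻¹ for a monoatomic ideal gas.
ΔS = 2.35 × [20.79 × ln(654/280) − 8.314 × ln(68.3/84.5)] = 45.6 J/K.

ΔS = 45.6 J/K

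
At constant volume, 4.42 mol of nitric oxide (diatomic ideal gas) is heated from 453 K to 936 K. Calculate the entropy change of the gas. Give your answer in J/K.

ΔS = 66.7 J/K

At constant volume, ΔS = nC_V ln(T₂/T₁) with C_V = 5R/2 = 20.79 J mol⁻¹ K⁻¹.
ΔS = 4.42 × 20.79 × ln(936/453) = 66.7 J/K.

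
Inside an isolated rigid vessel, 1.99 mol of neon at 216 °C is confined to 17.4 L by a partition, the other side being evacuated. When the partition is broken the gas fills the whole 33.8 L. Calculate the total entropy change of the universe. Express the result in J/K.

For an ideal gas in free expansion Q = 0 and W = 0, so T is unchanged.
Entropy is a state function; using a reversible isothermal path, ΔS_gas = nR ln(V₂/V₁) = 1.99 × 8.314 × ln(33.8/17.4) = 11 J/K.
The insulated surroundings exchange no heat, so ΔS_surr = 0 and ΔS_universe = ΔS_gas.

ΔS_universe = 11 J/K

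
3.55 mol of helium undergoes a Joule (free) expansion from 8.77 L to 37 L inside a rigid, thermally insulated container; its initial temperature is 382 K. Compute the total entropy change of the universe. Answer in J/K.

ΔS_universe = 42.5 J/K

For an ideal gas in free expansion Q = 0 and W = 0, so T is unchanged.
Entropy is a state function; using a reversible isothermal path, ΔS_gas = nR ln(V₂/V₁) = 3.55 × 8.314 × ln(37/8.77) = 42.5 J/K.
The insulated surroundings exchange no heat, so ΔS_surr = 0 and ΔS_universe = ΔS_gas.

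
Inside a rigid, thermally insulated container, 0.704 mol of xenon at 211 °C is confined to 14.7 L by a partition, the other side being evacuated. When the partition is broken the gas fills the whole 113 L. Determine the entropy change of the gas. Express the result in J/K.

ΔS_gas = 11.9 J/K

No heat is exchanged and no work is done, so the ideal-gas temperature stays constant.
Entropy is a state function; using a reversible isothermal path, ΔS_gas = nR ln(V₂/V₁) = 0.704 × 8.314 × ln(113/14.7) = 11.9 J/K.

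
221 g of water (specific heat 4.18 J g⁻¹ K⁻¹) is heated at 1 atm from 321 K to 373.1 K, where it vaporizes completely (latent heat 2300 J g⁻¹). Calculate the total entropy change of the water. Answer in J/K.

Warming step: ΔS₁ = m c ln(T_tr/T_i) = 221 × 4.18 × ln(373.1/321) = 138.9 J/K.
Phase change: ΔS₂ = +mL/T_tr = 221 × 2300 / 373.1 = 1362 J/K.
ΔS_total = (138.9) + (1362) = 1500 J/K.

ΔS = 1500 J/K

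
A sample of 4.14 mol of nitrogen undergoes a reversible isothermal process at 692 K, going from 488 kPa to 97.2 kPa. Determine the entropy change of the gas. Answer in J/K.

For an isothermal ideal gas ΔS_gas = nR ln(P₁/P₂) = 4.14 × 8.314 × ln(488/97.2) = 55.5 J/K.

ΔS_gas = 55.5 J/K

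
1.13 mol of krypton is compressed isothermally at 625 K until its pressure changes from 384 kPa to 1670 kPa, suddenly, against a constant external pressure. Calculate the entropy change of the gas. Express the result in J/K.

Entropy is a state function, so ΔS_gas depends only on the end states.
For an isothermal ideal gas ΔS_gas = nR ln(P₁/P₂) = 1.13 × 8.314 × ln(384/1670) = -13.8 J/K.

ΔS_gas = -13.8 J/K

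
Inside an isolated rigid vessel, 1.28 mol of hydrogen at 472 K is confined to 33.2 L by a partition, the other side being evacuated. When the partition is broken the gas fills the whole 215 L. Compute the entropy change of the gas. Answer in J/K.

No heat is exchanged and no work is done, so the ideal-gas temperature stays constant.
Entropy is a state function; using a reversible isothermal path, ΔS_gas = nR ln(V₂/V₁) = 1.28 × 8.314 × ln(215/33.2) = 19.9 J/K.

ΔS_gas = 19.9 J/K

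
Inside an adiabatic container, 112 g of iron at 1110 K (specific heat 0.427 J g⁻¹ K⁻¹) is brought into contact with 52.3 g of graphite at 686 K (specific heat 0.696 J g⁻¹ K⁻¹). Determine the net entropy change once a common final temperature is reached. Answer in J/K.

ΔS_total = 2.32 J/K

Energy balance: T_f = (m₁c₁T₁ + m₂c₂T₂)/(m₁c₁ + m₂c₂) = 926.75 K.
ΔS₁ = m₁c₁ ln(T_f/T₁) = 47.824 × ln(926.75/1110) = -8.629 J/K.
ΔS₂ = m₂c₂ ln(T_f/T₂) = 36.4008 × ln(926.75/686) = 10.95 J/K.
ΔS_total = -8.629 + 10.95 = 2.32 J/K.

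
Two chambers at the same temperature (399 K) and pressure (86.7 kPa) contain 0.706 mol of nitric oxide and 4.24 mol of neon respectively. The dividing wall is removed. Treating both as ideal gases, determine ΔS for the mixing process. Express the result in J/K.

Mole fractions: x_A = 0.706/4.95 = 0.143, x_B = 0.857.
ΔS_mix = −R(n_A ln x_A + n_B ln x_B) = −8.314 × (0.706 ln 0.143 + 4.24 ln 0.857) = 16.9 J/K.

ΔS_mix = 16.9 J/K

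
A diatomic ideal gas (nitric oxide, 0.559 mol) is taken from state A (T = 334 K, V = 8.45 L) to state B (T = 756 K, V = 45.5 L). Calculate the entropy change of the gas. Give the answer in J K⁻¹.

ΔS = 17.3 J/K

Entropy is a state function: ΔS = nC_V ln(T₂/T₁) + nR ln(V₂/V₁), with C_V = 5R/2 = 20.79 J mol⁻¹ K⁻¹ for a diatomic ideal gas.
ΔS = 0.559 × [20.79 × ln(756/334) + 8.314 × ln(45.5/8.45)] = 17.3 J/K.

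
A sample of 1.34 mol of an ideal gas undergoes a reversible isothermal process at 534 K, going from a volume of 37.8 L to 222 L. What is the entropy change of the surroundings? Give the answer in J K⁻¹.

For an isothermal ideal gas ΔS_gas = nR ln(V₂/V₁) = 1.34 × 8.314 × ln(222/37.8) = 19.7 J/K.
The process is reversible, so ΔS_surr = −ΔS_gas = -19.7 J/K and ΔS_universe = 0.

ΔS_surr = -19.7 J/K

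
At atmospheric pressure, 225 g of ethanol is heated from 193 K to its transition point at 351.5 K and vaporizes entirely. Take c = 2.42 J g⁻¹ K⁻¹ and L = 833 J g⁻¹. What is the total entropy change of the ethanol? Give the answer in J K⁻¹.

ΔS = 860 J/K

Warming step: ΔS₁ = m c ln(T_tr/T_i) = 225 × 2.42 × ln(351.5/193) = 326.4 J/K.
Phase change: ΔS₂ = +mL/T_tr = 225 × 833 / 351.5 = 533.2 J/K.
ΔS_total = (326.4) + (533.2) = 860 J/K.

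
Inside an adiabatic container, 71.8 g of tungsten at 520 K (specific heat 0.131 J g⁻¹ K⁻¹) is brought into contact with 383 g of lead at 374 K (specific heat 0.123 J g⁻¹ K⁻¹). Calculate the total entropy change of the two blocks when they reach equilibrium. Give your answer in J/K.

Energy balance: T_f = (m₁c₁T₁ + m₂c₂T₂)/(m₁c₁ + m₂c₂) = 398.3 K.
ΔS₁ = m₁c₁ ln(T_f/T₁) = 9.4058 × ln(398.3/520) = -2.5078 J/K.
ΔS₂ = m₂c₂ ln(T_f/T₂) = 47.109 × ln(398.3/374) = 2.9654 J/K.
ΔS_total = -2.5078 + 2.9654 = 0.458 J/K.

ΔS_total = 0.458 J/K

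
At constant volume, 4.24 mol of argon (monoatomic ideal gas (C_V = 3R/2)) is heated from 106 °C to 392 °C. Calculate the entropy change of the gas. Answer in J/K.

In kelvin: T₁ = 379.15 K, T₂ = 665.15 K. At constant volume, ΔS = nC_V ln(T₂/T₁) with C_V = 3R/2 = 12.47 J mol⁻¹ K⁻¹.
ΔS = 4.24 × 12.47 × ln(665.15/379.15) = 29.7 J/K.

ΔS = 29.7 J/K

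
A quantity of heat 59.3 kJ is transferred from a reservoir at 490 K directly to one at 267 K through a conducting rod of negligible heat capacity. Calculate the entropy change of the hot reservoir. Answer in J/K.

ΔS_hot = -121 J/K

The hot reservoir loses heat Q, so ΔS_hot = −Q/T_H = −59300/490 = -121 J/K.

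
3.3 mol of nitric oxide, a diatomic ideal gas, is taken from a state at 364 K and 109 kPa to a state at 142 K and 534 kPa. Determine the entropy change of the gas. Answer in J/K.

ΔS = -134 J/K

ΔS = nC_p ln(T₂/T₁) − nR ln(P₂/P₁), with C_p = 7R/2 = 29.1 J mol⁻¹ K⁻¹ for a diatomic ideal gas.
ΔS = 3.3 × [29.1 × ln(142/364) − 8.314 × ln(534/109)] = -134 J/K.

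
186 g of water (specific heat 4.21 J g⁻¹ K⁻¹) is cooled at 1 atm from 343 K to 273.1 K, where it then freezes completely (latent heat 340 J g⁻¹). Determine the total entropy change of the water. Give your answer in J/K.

Cooling step: ΔS₁ = m c ln(T_tr/T_i) = 186 × 4.21 × ln(273.1/343) = -178.5 J/K.
Phase change: ΔS₂ = −mL/T_tr = −186 × 340 / 273.1 = -231.6 J/K.
ΔS_total = (-178.5) + (-231.6) = -410 J/K.

ΔS = -410 J/K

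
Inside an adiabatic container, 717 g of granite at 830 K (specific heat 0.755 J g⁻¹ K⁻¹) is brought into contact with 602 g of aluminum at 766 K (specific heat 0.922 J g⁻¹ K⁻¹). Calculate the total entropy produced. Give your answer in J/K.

Energy balance: T_f = (m₁c₁T₁ + m₂c₂T₂)/(m₁c₁ + m₂c₂) = 797.6 K.
ΔS₁ = m₁c₁ ln(T_f/T₁) = 541.335 × ln(797.6/830) = -21.5552 J/K.
ΔS₂ = m₂c₂ ln(T_f/T₂) = 555.044 × ln(797.6/766) = 22.4376 J/K.
ΔS_total = -21.5552 + 22.4376 = 0.882 J/K.

ΔS_total = 0.882 J/K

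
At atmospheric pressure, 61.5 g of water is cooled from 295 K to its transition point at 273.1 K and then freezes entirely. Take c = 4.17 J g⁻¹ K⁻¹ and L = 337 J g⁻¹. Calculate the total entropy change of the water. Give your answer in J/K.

Cooling step: ΔS₁ = m c ln(T_tr/T_i) = 61.5 × 4.17 × ln(273.1/295) = -19.78 J/K.
Phase change: ΔS₂ = −mL/T_tr = −61.5 × 337 / 273.1 = -75.89 J/K.
ΔS_total = (-19.78) + (-75.89) = -95.7 J/K.

ΔS = -95.7 J/K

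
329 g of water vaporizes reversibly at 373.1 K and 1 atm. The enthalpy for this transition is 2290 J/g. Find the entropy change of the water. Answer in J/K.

Heat absorbed by the substance: Q = mL = 329 × 2290 = 753410 J.
At constant T, ΔS = Q_rev/T = 753410 / 373.1 = 2020 J/K.

ΔS = 2020 J/K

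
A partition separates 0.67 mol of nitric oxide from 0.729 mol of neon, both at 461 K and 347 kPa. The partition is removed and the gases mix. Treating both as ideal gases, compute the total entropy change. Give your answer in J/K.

ΔS_mix = 8.05 J/K

Mole fractions: x_A = 0.67/1.4 = 0.479, x_B = 0.521.
ΔS_mix = −R(n_A ln x_A + n_B ln x_B) = −8.314 × (0.67 ln 0.479 + 0.729 ln 0.521) = 8.05 J/K.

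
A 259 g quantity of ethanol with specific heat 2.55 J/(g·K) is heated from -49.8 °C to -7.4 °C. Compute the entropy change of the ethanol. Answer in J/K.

ΔS = 115 J/K

In kelvin: T₁ = 223.35 K, T₂ = 265.75 K. ΔS = ∫dQ_rev/T = m c ln(T₂/T₁) = 259 × 2.55 × ln(265.75/223.35) = 115 J/K.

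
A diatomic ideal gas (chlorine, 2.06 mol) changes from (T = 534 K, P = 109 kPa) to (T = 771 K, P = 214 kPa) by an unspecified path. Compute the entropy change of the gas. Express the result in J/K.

ΔS = nC_p ln(T₂/T₁) − nR ln(P₂/P₁), with C_p = 7R/2 = 29.1 J mol⁻¹ K⁻¹ for a diatomic ideal gas.
ΔS = 2.06 × [29.1 × ln(771/534) − 8.314 × ln(214/109)] = 10.5 J/K.

ΔS = 10.5 J/K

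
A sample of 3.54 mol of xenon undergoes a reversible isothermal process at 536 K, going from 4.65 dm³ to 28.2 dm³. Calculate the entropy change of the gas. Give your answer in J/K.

ΔS_gas = 53 J/K

For an isothermal ideal gas ΔS_gas = nR ln(V₂/V₁) = 3.54 × 8.314 × ln(28.2/4.65) = 53 J/K.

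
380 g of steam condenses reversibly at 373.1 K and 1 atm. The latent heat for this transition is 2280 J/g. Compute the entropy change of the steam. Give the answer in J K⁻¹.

ΔS = -2320 J/K

Heat released by the substance: Q = −mL = −380 × 2280 = −866400 J.
At constant T, ΔS = Q_rev/T = −866400 / 373.1 = -2320 J/K.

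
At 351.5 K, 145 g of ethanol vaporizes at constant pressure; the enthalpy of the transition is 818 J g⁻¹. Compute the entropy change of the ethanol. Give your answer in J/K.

Heat absorbed by the substance: Q = mL = 145 × 818 = 118610 J.
At constant T, ΔS = Q_rev/T = 118610 / 351.5 = 337 J/K.

ΔS = 337 J/K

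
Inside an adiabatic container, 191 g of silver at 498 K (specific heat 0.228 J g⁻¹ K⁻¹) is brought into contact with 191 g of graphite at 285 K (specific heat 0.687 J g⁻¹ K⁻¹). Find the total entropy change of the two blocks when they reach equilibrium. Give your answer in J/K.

Energy balance: T_f = (m₁c₁T₁ + m₂c₂T₂)/(m₁c₁ + m₂c₂) = 338.08 K.
ΔS₁ = m₁c₁ ln(T_f/T₁) = 43.548 × ln(338.08/498) = -16.87 J/K.
ΔS₂ = m₂c₂ ln(T_f/T₂) = 131.217 × ln(338.08/285) = 22.41 J/K.
ΔS_total = -16.87 + 22.41 = 5.54 J/K.

ΔS_total = 5.54 J/K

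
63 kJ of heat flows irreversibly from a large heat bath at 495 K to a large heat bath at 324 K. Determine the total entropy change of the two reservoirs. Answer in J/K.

ΔS_hot = −Q/T_H = −63000/495 = -127.27 J/K and ΔS_cold = +Q/T_C = 63000/324 = 194.44 J/K.
ΔS_total = -127.27 + 194.44 = 67.2 J/K, positive as the second law requires.

ΔS_total = 67.2 J/K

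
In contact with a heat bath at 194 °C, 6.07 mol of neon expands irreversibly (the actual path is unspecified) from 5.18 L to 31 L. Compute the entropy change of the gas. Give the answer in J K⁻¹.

ΔS_gas = 90.3 J/K

Entropy is a state function, so ΔS_gas depends only on the end states.
For an isothermal ideal gas ΔS_gas = nR ln(V₂/V₁) = 6.07 × 8.314 × ln(31/5.18) = 90.3 J/K.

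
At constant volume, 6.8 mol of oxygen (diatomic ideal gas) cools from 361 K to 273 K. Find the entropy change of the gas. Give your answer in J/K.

ΔS = -39.5 J/K

At constant volume, ΔS = nC_V ln(T₂/T₁) with C_V = 5R/2 = 20.79 J mol⁻¹ K⁻¹.
ΔS = 6.8 × 20.79 × ln(273/361) = -39.5 J/K.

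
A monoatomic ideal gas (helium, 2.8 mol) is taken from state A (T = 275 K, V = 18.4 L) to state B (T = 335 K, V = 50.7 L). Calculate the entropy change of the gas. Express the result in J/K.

ΔS = 30.5 J/K

Entropy is a state function: ΔS = nC_V ln(T₂/T₁) + nR ln(V₂/V₁), with C_V = 3R/2 = 12.47 J mol⁻¹ K⁻¹ for a monoatomic ideal gas.
ΔS = 2.8 × [12.47 × ln(335/275) + 8.314 × ln(50.7/18.4)] = 30.5 J/K.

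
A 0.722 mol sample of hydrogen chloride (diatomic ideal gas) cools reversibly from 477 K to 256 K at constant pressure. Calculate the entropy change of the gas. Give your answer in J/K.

At constant pressure, ΔS = nC_p ln(T₂/T₁) with C_p = 7R/2 = 29.1 J mol⁻¹ K⁻¹.
ΔS = 0.722 × 29.1 × ln(256/477) = -13.1 J/K.

ΔS = -13.1 J/K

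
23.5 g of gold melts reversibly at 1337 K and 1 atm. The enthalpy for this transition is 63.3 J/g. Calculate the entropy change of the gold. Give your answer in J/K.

ΔS = 1.11 J/K

Heat absorbed by the substance: Q = mL = 23.5 × 63.3 = 1487.55 J.
At constant T, ΔS = Q_rev/T = 1487.55 / 1337 = 1.11 J/K.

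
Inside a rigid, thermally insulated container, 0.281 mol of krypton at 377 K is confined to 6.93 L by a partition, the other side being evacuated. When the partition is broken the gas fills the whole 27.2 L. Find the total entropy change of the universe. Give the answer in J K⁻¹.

No heat is exchanged and no work is done, so the ideal-gas temperature stays constant.
Entropy is a state function; using a reversible isothermal path, ΔS_gas = nR ln(V₂/V₁) = 0.281 × 8.314 × ln(27.2/6.93) = 3.19 J/K.
The insulated surroundings exchange no heat, so ΔS_surr = 0 and ΔS_universe = ΔS_gas.

ΔS_universe = 3.19 J/K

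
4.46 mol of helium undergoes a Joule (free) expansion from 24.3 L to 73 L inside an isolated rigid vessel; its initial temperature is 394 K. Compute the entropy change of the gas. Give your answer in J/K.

ΔS_gas = 40.8 J/K

No heat is exchanged and no work is done, so the ideal-gas temperature stays constant.
Entropy is a state function; using a reversible isothermal path, ΔS_gas = nR ln(V₂/V₁) = 4.46 × 8.314 × ln(73/24.3) = 40.8 J/K.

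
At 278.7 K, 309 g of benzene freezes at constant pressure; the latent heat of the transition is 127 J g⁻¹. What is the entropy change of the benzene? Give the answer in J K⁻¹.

Heat released by the substance: Q = −mL = −309 × 127 = −39243 J.
At constant T, ΔS = Q_rev/T = −39243 / 278.7 = -141 J/K.

ΔS = -141 J/K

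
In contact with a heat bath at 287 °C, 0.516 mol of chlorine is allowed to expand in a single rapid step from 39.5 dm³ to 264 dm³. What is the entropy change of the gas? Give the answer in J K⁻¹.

Entropy is a state function, so ΔS_gas depends only on the end states.
For an isothermal ideal gas ΔS_gas = nR ln(V₂/V₁) = 0.516 × 8.314 × ln(264/39.5) = 8.15 J/K.

ΔS_gas = 8.15 J/K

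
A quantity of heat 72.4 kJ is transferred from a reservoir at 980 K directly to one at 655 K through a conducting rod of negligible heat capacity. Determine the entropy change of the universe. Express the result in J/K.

ΔS_total = 36.7 J/K

ΔS_hot = −Q/T_H = −72400/980 = -73.878 J/K and ΔS_cold = +Q/T_C = 72400/655 = 110.53 J/K.
ΔS_total = -73.878 + 110.53 = 36.7 J/K, positive as the second law requires.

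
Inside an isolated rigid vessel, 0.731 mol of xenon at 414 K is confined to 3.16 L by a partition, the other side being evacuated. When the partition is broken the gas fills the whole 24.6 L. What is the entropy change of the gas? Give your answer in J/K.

For an ideal gas in free expansion Q = 0 and W = 0, so T is unchanged.
Entropy is a state function; using a reversible isothermal path, ΔS_gas = nR ln(V₂/V₁) = 0.731 × 8.314 × ln(24.6/3.16) = 12.5 J/K.

ΔS_gas = 12.5 J/K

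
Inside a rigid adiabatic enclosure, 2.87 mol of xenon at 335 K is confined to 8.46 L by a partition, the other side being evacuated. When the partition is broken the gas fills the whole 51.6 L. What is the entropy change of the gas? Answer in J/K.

For an ideal gas in free expansion Q = 0 and W = 0, so T is unchanged.
Entropy is a state function; using a reversible isothermal path, ΔS_gas = nR ln(V₂/V₁) = 2.87 × 8.314 × ln(51.6/8.46) = 43.1 J/K.

ΔS_gas = 43.1 J/K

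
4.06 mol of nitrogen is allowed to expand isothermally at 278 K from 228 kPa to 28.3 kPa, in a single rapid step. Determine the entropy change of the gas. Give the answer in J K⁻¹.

ΔS_gas = 70.4 J/K

Entropy is a state function, so ΔS_gas depends only on the end states.
For an isothermal ideal gas ΔS_gas = nR ln(P₁/P₂) = 4.06 × 8.314 × ln(228/28.3) = 70.4 J/K.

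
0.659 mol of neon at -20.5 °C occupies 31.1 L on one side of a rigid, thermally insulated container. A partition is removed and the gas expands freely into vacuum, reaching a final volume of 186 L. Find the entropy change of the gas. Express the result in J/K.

ΔS_gas = 9.8 J/K

For an ideal gas in free expansion Q = 0 and W = 0, so T is unchanged.
Entropy is a state function; using a reversible isothermal path, ΔS_gas = nR ln(V₂/V₁) = 0.659 × 8.314 × ln(186/31.1) = 9.8 J/K.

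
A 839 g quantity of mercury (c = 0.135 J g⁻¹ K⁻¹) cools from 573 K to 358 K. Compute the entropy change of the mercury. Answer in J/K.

ΔS = ∫dQ_rev/T = m c ln(T₂/T₁) = 839 × 0.135 × ln(358/573) = -53.3 J/K.

ΔS = -53.3 J/K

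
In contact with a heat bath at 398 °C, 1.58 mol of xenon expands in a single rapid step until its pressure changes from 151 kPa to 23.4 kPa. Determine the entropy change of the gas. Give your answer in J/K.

ΔS_gas = 24.5 J/K

Entropy is a state function, so ΔS_gas depends only on the end states.
For an isothermal ideal gas ΔS_gas = nR ln(P₁/P₂) = 1.58 × 8.314 × ln(151/23.4) = 24.5 J/K.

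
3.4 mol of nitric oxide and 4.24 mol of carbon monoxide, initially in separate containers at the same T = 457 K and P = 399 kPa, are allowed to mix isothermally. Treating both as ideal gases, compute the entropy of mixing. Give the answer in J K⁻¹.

ΔS_mix = 43.6 J/K

Mole fractions: x_A = 3.4/7.64 = 0.445, x_B = 0.555.
ΔS_mix = −R(n_A ln x_A + n_B ln x_B) = −8.314 × (3.4 ln 0.445 + 4.24 ln 0.555) = 43.6 J/K.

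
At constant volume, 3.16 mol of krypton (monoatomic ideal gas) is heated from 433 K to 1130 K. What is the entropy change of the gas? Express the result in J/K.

ΔS = 37.8 J/K

At constant volume, ΔS = nC_V ln(T₂/T₁) with C_V = 3R/2 = 12.47 J mol⁻¹ K⁻¹.
ΔS = 3.16 × 12.47 × ln(1130/433) = 37.8 J/K.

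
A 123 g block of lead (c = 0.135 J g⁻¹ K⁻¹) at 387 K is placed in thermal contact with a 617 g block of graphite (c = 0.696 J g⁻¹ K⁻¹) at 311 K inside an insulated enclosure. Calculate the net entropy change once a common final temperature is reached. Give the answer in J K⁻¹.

ΔS_total = 0.409 J/K

Energy balance: T_f = (m₁c₁T₁ + m₂c₂T₂)/(m₁c₁ + m₂c₂) = 313.83 K.
ΔS₁ = m₁c₁ ln(T_f/T₁) = 16.605 × ln(313.83/387) = -3.48 J/K.
ΔS₂ = m₂c₂ ln(T_f/T₂) = 429.432 × ln(313.83/311) = 3.889 J/K.
ΔS_total = -3.48 + 3.889 = 0.409 J/K.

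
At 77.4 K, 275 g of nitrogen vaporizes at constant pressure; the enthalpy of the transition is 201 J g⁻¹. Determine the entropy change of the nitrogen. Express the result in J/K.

Heat absorbed by the substance: Q = mL = 275 × 201 = 55275 J.
At constant T, ΔS = Q_rev/T = 55275 / 77.4 = 714 J/K.

ΔS = 714 J/K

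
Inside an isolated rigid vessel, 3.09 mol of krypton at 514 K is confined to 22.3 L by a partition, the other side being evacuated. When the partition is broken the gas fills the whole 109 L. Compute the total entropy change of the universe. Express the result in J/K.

ΔS_universe = 40.8 J/K

For an ideal gas in free expansion Q = 0 and W = 0, so T is unchanged.
Entropy is a state function; using a reversible isothermal path, ΔS_gas = nR ln(V₂/V₁) = 3.09 × 8.314 × ln(109/22.3) = 40.8 J/K.
The insulated surroundings exchange no heat, so ΔS_surr = 0 and ΔS_universe = ΔS_gas.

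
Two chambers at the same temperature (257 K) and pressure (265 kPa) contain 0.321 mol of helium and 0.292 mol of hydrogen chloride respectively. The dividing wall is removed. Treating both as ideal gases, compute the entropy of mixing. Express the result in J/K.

Mole fractions: x_A = 0.321/0.613 = 0.524, x_B = 0.476.
ΔS_mix = −R(n_A ln x_A + n_B ln x_B) = −8.314 × (0.321 ln 0.524 + 0.292 ln 0.476) = 3.53 J/K.

ΔS_mix = 3.53 J/K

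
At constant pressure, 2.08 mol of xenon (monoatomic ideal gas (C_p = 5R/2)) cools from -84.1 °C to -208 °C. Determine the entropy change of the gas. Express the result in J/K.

ΔS = -46.1 J/K

In kelvin: T₁ = 189.05 K, T₂ = 65.15 K. At constant pressure, ΔS = nC_p ln(T₂/T₁) with C_p = 5R/2 = 20.79 J mol⁻¹ K⁻¹.
ΔS = 2.08 × 20.79 × ln(65.15/189.05) = -46.1 J/K.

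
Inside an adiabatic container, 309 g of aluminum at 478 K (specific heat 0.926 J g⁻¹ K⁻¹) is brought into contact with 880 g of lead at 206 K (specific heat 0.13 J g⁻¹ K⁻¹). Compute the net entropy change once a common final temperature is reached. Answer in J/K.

Energy balance: T_f = (m₁c₁T₁ + m₂c₂T₂)/(m₁c₁ + m₂c₂) = 400.31 K.
ΔS₁ = m₁c₁ ln(T_f/T₁) = 286.134 × ln(400.31/478) = -50.751 J/K.
ΔS₂ = m₂c₂ ln(T_f/T₂) = 114.4 × ln(400.31/206) = 76.004 J/K.
ΔS_total = -50.751 + 76.004 = 25.3 J/K.

ΔS_total = 25.3 J/K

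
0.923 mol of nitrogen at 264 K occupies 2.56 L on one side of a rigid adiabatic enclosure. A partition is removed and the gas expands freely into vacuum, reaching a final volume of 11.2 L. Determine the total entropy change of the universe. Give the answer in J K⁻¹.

ΔS_universe = 11.3 J/K

No heat is exchanged and no work is done, so the ideal-gas temperature stays constant.
Entropy is a state function; using a reversible isothermal path, ΔS_gas = nR ln(V₂/V₁) = 0.923 × 8.314 × ln(11.2/2.56) = 11.3 J/K.
The insulated surroundings exchange no heat, so ΔS_surr = 0 and ΔS_universe = ΔS_gas.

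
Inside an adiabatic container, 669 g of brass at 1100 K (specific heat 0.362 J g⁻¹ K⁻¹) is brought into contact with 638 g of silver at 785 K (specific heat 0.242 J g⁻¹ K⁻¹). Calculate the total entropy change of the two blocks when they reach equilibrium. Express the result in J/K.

Energy balance: T_f = (m₁c₁T₁ + m₂c₂T₂)/(m₁c₁ + m₂c₂) = 977.36 K.
ΔS₁ = m₁c₁ ln(T_f/T₁) = 242.178 × ln(977.36/1100) = -28.63 J/K.
ΔS₂ = m₂c₂ ln(T_f/T₂) = 154.396 × ln(977.36/785) = 33.84 J/K.
ΔS_total = -28.63 + 33.84 = 5.21 J/K.

ΔS_total = 5.21 J/K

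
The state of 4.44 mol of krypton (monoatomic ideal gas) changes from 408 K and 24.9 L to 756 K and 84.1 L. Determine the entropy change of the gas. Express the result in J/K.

ΔS = 79.1 J/K

Entropy is a state function: ΔS = nC_V ln(T₂/T₁) + nR ln(V₂/V₁), with C_V = 3R/2 = 12.47 J mol⁻¹ K⁻¹ for a monoatomic ideal gas.
ΔS = 4.44 × [12.47 × ln(756/408) + 8.314 × ln(84.1/24.9)] = 79.1 J/K.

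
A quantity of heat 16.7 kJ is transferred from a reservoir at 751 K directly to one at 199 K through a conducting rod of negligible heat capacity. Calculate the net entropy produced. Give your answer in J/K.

ΔS_hot = −Q/T_H = −16700/751 = -22.24 J/K and ΔS_cold = +Q/T_C = 16700/199 = 83.92 J/K.
ΔS_total = -22.24 + 83.92 = 61.7 J/K, positive as the second law requires.

ΔS_total = 61.7 J/K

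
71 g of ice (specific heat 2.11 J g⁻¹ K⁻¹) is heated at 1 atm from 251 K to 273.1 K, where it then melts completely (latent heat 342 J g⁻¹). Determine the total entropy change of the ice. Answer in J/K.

ΔS = 102 J/K

Warming step: ΔS₁ = m c ln(T_tr/T_i) = 71 × 2.11 × ln(273.1/251) = 12.64 J/K.
Phase change: ΔS₂ = +mL/T_tr = 71 × 342 / 273.1 = 88.91 J/K.
ΔS_total = (12.64) + (88.91) = 102 J/K.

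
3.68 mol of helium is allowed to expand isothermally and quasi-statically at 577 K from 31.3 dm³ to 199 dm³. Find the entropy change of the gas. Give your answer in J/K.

ΔS_gas = 56.6 J/K

For an isothermal ideal gas ΔS_gas = nR ln(V₂/V₁) = 3.68 × 8.314 × ln(199/31.3) = 56.6 J/K.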